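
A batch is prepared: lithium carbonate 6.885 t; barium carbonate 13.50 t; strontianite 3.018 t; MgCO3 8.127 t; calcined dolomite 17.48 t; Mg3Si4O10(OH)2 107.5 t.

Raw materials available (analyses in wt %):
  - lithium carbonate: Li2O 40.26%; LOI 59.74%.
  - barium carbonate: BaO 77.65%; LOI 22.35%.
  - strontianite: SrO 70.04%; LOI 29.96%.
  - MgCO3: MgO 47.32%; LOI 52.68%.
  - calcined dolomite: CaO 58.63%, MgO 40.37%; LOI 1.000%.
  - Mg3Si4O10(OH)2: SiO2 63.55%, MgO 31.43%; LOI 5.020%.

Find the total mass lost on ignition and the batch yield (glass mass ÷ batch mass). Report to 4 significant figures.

The whole derivation runs at full precision at all times. Mid-chain values are displayed (rounded to 4 significant digits) on the page — each reported result is rounded a single time; derived quantities are recomputed using the weight values on 138.6 t of glass at exact precision (ignition loss, net glass mass, totals, yield, six oxide percentages), as they appear in the problem or the answer.
Ignition loss by material:
  lithium carbonate: 6.885 × 0.5974 = 4.113 t
  barium carbonate: 13.50 × 0.2235 = 3.017 t
  strontianite: 3.018 × 0.2996 = 0.9042 t
  MgCO3: 8.127 × 0.5268 = 4.281 t
  calcined dolomite: 17.48 × 0.01000 = 0.1748 t
  Mg3Si4O10(OH)2: 107.5 × 0.05020 = 5.397 t
Total LOI = 17.89 t
Glass = batch − LOI = 156.5 − 17.89 = 138.6 t

LOI loss = 17.89 t; glass = 138.6 t; yield = 88.57%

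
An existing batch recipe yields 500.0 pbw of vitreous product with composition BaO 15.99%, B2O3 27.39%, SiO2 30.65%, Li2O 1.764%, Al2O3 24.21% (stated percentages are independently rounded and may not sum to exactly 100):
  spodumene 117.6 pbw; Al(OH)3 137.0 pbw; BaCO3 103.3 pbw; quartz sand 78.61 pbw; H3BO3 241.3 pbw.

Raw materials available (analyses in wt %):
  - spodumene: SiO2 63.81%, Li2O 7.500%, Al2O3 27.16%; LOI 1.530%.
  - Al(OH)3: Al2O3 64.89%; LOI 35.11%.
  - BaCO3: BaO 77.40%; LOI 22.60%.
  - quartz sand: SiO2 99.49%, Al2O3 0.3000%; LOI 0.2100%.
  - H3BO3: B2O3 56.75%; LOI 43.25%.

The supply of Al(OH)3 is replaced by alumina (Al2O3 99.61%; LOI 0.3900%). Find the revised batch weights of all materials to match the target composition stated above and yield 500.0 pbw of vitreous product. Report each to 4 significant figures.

Each numeric step carries full precision throughout; values along the way are shown, rounded to 4 significant digits, at each printed step. A single rounding produces each reported figure; all derived quantities are computed in full float precision (the yield, the totals, the five compositions, net glass mass, LOI) using the weight values for 500.0 pbw of glass, as set out in question or answer.
Oxide-by-oxide targets in 500.0 pbw vitreous product:
  BaO: 15.99% × 500.0 = 79.95 pbw
  B2O3: 27.39% × 500.0 = 137.0 pbw
  SiO2: 30.65% × 500.0 = 153.2 pbw
  Li2O: 1.764% × 500.0 = 8.820 pbw
  Al2O3: 24.21% × 500.0 = 121.0 pbw
Per-oxide balance check applying the batch weights above, versus the basis set out (oxide sums agree with the targets within answer rounding):
  BaO: 103.3·0.7740 = 79.95 pbw (target 79.95 pbw)
  B2O3: 241.3·0.5675 = 136.9 pbw (target 137.0 pbw)
  SiO2: 117.6·0.6381 + 78.61·0.9949 = 153.2 pbw (target 153.2 pbw)
  Li2O: 117.6·0.07500 = 8.820 pbw (target 8.820 pbw)
  Al2O3: 117.6·0.2716 + 89.22·0.9961 + 78.61·0.003000 = 121.0 pbw (target 121.0 pbw)
Auditing the glass mass value: batch Σ − ignition loss = 500.0 pbw (the targets, summed, come to 500.0 pbw; stated basis 500.0 pbw — any gap is answer rounding).
Total batch = Σ batch = 630.0 pbw; Σ batch·LOI gives LOI loss = 130.0 pbw; yield, glass over the total, = 79.36%.

Revised batch per 500.0 pbw vitreous product:
  spodumene: 117.6 pbw
  alumina: 89.22 pbw
  BaCO3: 103.3 pbw
  quartz sand: 78.61 pbw
  H3BO3: 241.3 pbw
Total batch = 630.0 pbw; LOI loss = 130.0 pbw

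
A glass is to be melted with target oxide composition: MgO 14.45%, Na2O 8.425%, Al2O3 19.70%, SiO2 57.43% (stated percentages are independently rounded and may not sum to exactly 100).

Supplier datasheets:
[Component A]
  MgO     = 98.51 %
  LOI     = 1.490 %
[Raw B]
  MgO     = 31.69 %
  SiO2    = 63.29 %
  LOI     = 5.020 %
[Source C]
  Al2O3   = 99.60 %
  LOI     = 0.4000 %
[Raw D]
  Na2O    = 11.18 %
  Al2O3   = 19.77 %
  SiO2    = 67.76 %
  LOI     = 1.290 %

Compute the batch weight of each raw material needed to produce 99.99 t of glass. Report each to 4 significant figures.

Batch per 99.99 t glass:
  Component A: 11.43 t
  Raw B: 10.06 t
  Source C: 4.821 t
  Raw D: 75.35 t
Total batch = 101.7 t; LOI loss = 1.667 t; yield = 98.36%

Values along the way appear rounded to 4 significant figures — exact precision is maintained in all steps; every reported figure is rounded exactly once. All derived quantities (ignition loss, four oxide percentages, the totals, glass mass, the yield) are re-derived at full precision starting from the weights on 99.99 t of glass, as given in the problem or the answer.
Target masses of each oxide per 99.99 t glass:
  MgO: 14.45% × 99.99 = 14.45 t
  Na2O: 8.425% × 99.99 = 8.424 t
  Al2O3: 19.70% × 99.99 = 19.70 t
  SiO2: 57.43% × 99.99 = 57.42 t
Mass-balance tally per oxide per the reported batch figures, versus the basis set out (sums match the target masses exact up to rounding of places):
  MgO: 11.43·0.9851 + 10.06·0.3169 = 14.45 t (target 14.45 t)
  Na2O: 75.35·0.1118 = 8.424 t (target 8.424 t)
  Al2O3: 4.821·0.9960 + 75.35·0.1977 = 19.70 t (target 19.70 t)
  SiO2: 10.06·0.6329 + 75.35·0.6776 = 57.42 t (target 57.42 t)
Glass-mass closure: net batch after ignition = 99.99 t (the targets, summed, come to 99.99 t; basis as stated: 99.99 t — any gap is answer rounding).
Adding the batch up: Σ batch = 101.7 t; Σ batch·LOI gives LOI loss = 1.667 t; glass ÷ batch gives a yield of 98.36%.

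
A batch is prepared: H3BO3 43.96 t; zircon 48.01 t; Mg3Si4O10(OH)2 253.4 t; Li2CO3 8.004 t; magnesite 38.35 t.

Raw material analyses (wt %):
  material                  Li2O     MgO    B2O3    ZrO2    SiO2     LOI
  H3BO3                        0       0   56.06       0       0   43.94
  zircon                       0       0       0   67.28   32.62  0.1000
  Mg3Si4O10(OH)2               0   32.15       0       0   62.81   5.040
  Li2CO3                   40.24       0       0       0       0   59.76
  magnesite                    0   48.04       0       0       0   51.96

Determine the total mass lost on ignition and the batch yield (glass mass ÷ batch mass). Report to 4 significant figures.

LOI loss = 56.85 t; glass = 334.9 t; yield = 85.49%

The whole derivation holds full precision from start to finish; rounding to 4 significant digits governs each working value as displayed. Every reported value takes just one rounding. All derived quantities (totals, net glass mass, yield, five oxide percentages, ignition loss) are carried starting from the weights on 334.9 t of glass at full float precision precisely as stated by question or answer.
Loss on ignition, line by line:
  H3BO3: 43.96 × 0.4394 = 19.32 t
  zircon: 48.01 × 0.001000 = 0.04801 t
  Mg3Si4O10(OH)2: 253.4 × 0.05040 = 12.77 t
  Li2CO3: 8.004 × 0.5976 = 4.783 t
  magnesite: 38.35 × 0.5196 = 19.93 t
Total LOI = 56.85 t
Glass = batch − LOI = 391.7 − 56.85 = 334.9 t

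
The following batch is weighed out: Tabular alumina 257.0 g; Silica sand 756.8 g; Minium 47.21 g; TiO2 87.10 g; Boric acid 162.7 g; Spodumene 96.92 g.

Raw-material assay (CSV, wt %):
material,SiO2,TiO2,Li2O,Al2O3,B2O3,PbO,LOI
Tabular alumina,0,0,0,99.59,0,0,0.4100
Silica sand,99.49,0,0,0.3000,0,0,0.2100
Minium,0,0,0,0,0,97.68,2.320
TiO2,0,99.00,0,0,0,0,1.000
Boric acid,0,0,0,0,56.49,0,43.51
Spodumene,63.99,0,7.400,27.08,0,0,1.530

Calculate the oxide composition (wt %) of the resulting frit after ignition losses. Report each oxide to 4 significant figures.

The intermediate values are displayed (rounded to 4 significant digits) alongside each step — each numeric step carries full float precision throughout — every reported number is rounded a single time — the derived quantities, which include LOI, the yield, net glass mass, totals, the six compositions, are carried in full precision, as they appear in problem or answer, from the weighed amounts per 1331 g of glass.
Oxide-by-oxide delivered mass:
  SiO2: 756.8·0.9949 + 96.92·0.6399 = 815.0 g
  TiO2: 87.10·0.9900 = 86.23 g
  Li2O: 96.92·0.07400 = 7.172 g
  Al2O3: 257.0·0.9959 + 756.8·0.003000 + 96.92·0.2708 = 284.5 g
  B2O3: 162.7·0.5649 = 91.91 g
  PbO: 47.21·0.9768 = 46.11 g
LOI: 257.0·0.004100 + 756.8·0.002100 + 47.21·0.02320 + 87.10·0.01000 + 162.7·0.4351 + 96.92·0.01530 = 76.88 g
Glass = total batch minus LOI = 1408 − 76.88 = 1331 g (= the summed oxide contributions)
each wt % is 100 × oxide ÷ glass

Glass mass = 1331 g (batch 1408 − LOI 76.88).
Composition: SiO2 61.24%, TiO2 6.479%, Li2O 0.5389%, Al2O3 21.37%, B2O3 6.906%, PbO 3.465%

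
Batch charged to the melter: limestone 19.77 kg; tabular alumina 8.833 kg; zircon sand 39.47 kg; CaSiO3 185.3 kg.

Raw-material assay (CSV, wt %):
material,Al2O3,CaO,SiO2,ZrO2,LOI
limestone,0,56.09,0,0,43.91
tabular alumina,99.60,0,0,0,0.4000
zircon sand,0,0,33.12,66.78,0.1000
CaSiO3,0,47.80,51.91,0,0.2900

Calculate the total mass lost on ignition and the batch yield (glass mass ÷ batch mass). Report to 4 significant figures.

LOI loss = 9.293 kg; glass = 244.1 kg; yield = 96.33%

Each numeric step keeps full float precision at each step — intermediates are shown (rounded to 4 significant figures) within the worked lines — each reported number takes just one rounding; derived quantities are computed at full precision (the four compositions, yield, LOI, glass mass, the totals) from the weighed amounts for 244.1 kg of glass, exactly as printed in question or answer.
Material-by-material LOI:
  limestone: 19.77 × 0.4391 = 8.681 kg
  tabular alumina: 8.833 × 0.004000 = 0.03533 kg
  zircon sand: 39.47 × 0.001000 = 0.03947 kg
  CaSiO3: 185.3 × 0.002900 = 0.5374 kg
Total LOI = 9.293 kg
Glass = batch − LOI = 253.4 − 9.293 = 244.1 kg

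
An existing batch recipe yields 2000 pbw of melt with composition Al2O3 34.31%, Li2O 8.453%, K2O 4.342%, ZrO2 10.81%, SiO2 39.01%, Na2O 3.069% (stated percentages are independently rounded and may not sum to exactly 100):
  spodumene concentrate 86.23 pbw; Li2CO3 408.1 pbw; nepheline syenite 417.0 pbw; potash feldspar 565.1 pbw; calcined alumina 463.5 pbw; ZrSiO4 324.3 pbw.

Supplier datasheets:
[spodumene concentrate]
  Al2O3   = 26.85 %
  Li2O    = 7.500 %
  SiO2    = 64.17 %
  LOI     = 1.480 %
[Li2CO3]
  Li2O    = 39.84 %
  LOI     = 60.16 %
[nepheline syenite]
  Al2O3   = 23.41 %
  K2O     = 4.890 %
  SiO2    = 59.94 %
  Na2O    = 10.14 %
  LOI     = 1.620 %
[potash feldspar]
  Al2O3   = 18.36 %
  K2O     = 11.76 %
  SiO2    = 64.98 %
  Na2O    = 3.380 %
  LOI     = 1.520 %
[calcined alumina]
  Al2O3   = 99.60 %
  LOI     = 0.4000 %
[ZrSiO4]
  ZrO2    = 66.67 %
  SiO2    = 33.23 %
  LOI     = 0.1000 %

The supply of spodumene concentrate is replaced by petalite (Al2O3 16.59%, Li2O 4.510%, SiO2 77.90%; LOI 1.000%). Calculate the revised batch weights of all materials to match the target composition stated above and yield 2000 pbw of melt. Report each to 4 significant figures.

Revised batch per 2000 pbw melt:
  petalite: 71.03 pbw
  Li2CO3: 416.3 pbw
  nepheline syenite: 417.0 pbw
  potash feldspar: 565.1 pbw
  calcined alumina: 475.0 pbw
  ZrSiO4: 324.3 pbw
Total batch = 2269 pbw; LOI loss = 268.7 pbw

All internal work maintains full precision throughout. Working values are printed with 4-significant-figure rounding across the worked steps — each reported result takes a single rounding. The derived quantities (six oxide percentages, the yield, totals, glass mass, ignition loss) are computed in full precision from the batch weights at 2000 pbw of glass as given in the problem or answer text.
Oxide-by-oxide targets in 2000 pbw melt:
  Al2O3: 34.31% × 2000 = 686.2 pbw
  Li2O: 8.453% × 2000 = 169.1 pbw
  K2O: 4.342% × 2000 = 86.84 pbw
  ZrO2: 10.81% × 2000 = 216.2 pbw
  SiO2: 39.01% × 2000 = 780.2 pbw
  Na2O: 3.069% × 2000 = 61.38 pbw
Verifying the oxide balance per the reported batch figures, for the quoted basis mass (oxide sums agree with the targets net of answer rounding effects):
  Al2O3: 71.03·0.1659 + 417.0·0.2341 + 565.1·0.1836 + 475.0·0.9960 = 686.3 pbw (target 686.2 pbw)
  Li2O: 71.03·0.04510 + 416.3·0.3984 = 169.1 pbw (target 169.1 pbw)
  K2O: 417.0·0.04890 + 565.1·0.1176 = 86.85 pbw (target 86.84 pbw)
  ZrO2: 324.3·0.6667 = 216.2 pbw (target 216.2 pbw)
  SiO2: 71.03·0.7790 + 417.0·0.5994 + 565.1·0.6498 + 324.3·0.3323 = 780.2 pbw (target 780.2 pbw)
  Na2O: 417.0·0.1014 + 565.1·0.03380 = 61.38 pbw (target 61.38 pbw)
Mass balance on the glass: net batch after ignition = 2000 pbw (summing oxide targets gives 2000 pbw; basis as stated: 2000 pbw — any gap is answer rounding).
Summing the batch: Σ batch = 2269 pbw; LOI removed, Σ of batch·LOI: 268.7 pbw; glass ÷ batch gives a yield of 88.16%.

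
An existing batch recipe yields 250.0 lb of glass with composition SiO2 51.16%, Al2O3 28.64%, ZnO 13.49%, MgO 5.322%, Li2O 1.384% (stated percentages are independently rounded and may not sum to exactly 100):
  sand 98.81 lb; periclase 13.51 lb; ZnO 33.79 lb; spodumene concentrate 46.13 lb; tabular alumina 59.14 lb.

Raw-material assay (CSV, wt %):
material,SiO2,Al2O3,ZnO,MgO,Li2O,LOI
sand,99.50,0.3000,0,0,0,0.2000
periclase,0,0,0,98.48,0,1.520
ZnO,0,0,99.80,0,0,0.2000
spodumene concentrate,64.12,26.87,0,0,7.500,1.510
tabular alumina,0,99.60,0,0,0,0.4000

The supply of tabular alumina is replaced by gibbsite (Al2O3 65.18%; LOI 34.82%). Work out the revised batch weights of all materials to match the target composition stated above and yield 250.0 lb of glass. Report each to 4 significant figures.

All internal work carries full precision through every step; the intermediate values are printed, rounded to 4 significant figures, in the working; a single rounding yields every reported figure; derived quantities are rebuilt from the weighed amounts on 250.0 lb of glass at full precision (glass mass, totals, ignition loss, the yield, five oxide percentages) as they appear in the problem or answer text.
Target oxide masses per 250.0 lb glass:
  SiO2: 51.16% × 250.0 = 127.9 lb
  Al2O3: 28.64% × 250.0 = 71.60 lb
  ZnO: 13.49% × 250.0 = 33.72 lb
  MgO: 5.322% × 250.0 = 13.30 lb
  Li2O: 1.384% × 250.0 = 3.460 lb
Checking each oxide sum given the weights on record, versus the basis set out (sum by sum, the targets are met modulo rounding of the values):
  SiO2: 98.81·0.9950 + 46.13·0.6412 = 127.9 lb (target 127.9 lb)
  Al2O3: 98.81·0.003000 + 46.13·0.2687 + 90.38·0.6518 = 71.60 lb (target 71.60 lb)
  ZnO: 33.79·0.9980 = 33.72 lb (target 33.72 lb)
  MgO: 13.51·0.9848 = 13.30 lb (target 13.30 lb)
  Li2O: 46.13·0.07500 = 3.460 lb (target 3.460 lb)
Consistency of the glass mass: batch Σ − ignition loss = 250.0 lb (targets for the oxides total 250.0 lb; versus the stated basis of 250.0 lb — deltas are rounding alone).
Whole-batch sum: Σ batch = 282.6 lb; LOI loss = Σ batch·LOI = 32.64 lb; yield: glass divided by total = 88.45%.

Revised batch per 250.0 lb glass:
  sand: 98.81 lb
  periclase: 13.51 lb
  ZnO: 33.79 lb
  spodumene concentrate: 46.13 lb
  gibbsite: 90.38 lb
Total batch = 282.6 lb; LOI loss = 32.64 lb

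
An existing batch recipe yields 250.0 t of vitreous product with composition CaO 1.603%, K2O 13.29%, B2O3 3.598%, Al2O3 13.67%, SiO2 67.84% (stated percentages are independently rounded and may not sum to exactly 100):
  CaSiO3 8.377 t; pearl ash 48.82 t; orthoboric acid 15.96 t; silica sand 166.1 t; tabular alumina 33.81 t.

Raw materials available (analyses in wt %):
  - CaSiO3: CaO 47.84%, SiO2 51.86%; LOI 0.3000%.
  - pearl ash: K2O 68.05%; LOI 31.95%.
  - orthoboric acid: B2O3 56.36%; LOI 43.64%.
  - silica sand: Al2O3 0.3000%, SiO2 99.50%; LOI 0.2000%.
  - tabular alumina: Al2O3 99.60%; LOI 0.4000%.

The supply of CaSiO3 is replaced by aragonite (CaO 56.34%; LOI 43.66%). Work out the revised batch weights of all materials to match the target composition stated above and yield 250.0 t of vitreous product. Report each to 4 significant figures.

Revised batch per 250.0 t vitreous product:
  aragonite: 7.113 t
  pearl ash: 48.82 t
  orthoboric acid: 15.96 t
  silica sand: 170.5 t
  tabular alumina: 33.80 t
Total batch = 276.2 t; LOI loss = 26.14 t

Full precision is kept from first step to last; in-progress results are displayed rounded to 4 significant digits alongside each step; each reported value undergoes a single rounding; all derived quantities are computed at full float precision (the yield, glass mass, the five compositions, totals, LOI) from the weighed amounts at 250.0 t of glass, as given in the problem or answer text.
The oxide mass targets at 250.0 t vitreous product:
  CaO: 1.603% × 250.0 = 4.008 t
  K2O: 13.29% × 250.0 = 33.22 t
  B2O3: 3.598% × 250.0 = 8.995 t
  Al2O3: 13.67% × 250.0 = 34.17 t
  SiO2: 67.84% × 250.0 = 169.6 t
Checking each oxide sum applying the batch weights above, at the basis given (sums match the target masses net of answer rounding effects):
  CaO: 7.113·0.5634 = 4.007 t (target 4.008 t)
  K2O: 48.82·0.6805 = 33.22 t (target 33.22 t)
  B2O3: 15.96·0.5636 = 8.995 t (target 8.995 t)
  Al2O3: 170.5·0.003000 + 33.80·0.9960 = 34.18 t (target 34.17 t)
  SiO2: 170.5·0.9950 = 169.6 t (target 169.6 t)
Glass mass check: whole batch net of LOI = 250.0 t (the targets, summed, come to 250.0 t; against the stated basis, 250.0 t — deltas are rounding alone).
Adding the batch up: Σ batch = 276.2 t; LOI removed, Σ of batch·LOI: 26.14 t; yield = glass ÷ total batch = 90.53%.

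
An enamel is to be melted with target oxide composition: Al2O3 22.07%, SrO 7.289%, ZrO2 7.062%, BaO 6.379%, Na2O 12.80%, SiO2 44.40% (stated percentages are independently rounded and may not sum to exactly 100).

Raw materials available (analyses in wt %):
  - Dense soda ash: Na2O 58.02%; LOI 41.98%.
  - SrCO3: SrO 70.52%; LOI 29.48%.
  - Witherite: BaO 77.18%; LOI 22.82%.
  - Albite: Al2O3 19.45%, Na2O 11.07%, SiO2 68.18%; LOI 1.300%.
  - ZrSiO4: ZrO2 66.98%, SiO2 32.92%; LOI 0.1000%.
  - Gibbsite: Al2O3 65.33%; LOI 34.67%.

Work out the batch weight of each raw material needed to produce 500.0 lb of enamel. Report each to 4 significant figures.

The intermediate values are displayed rounded to 4 significant digits in the working. The working math maintains full float precision at all times — every reported value undergoes a single rounding; derived quantities (ignition loss, the totals, the yield, net glass mass, the six compositions) are rebuilt from the batch weights for 500.0 lb of glass at exact precision, as they appear in problem or answer.
Oxide-by-oxide targets in 500.0 lb enamel:
  Al2O3: 22.07% × 500.0 = 110.4 lb
  SrO: 7.289% × 500.0 = 36.44 lb
  ZrO2: 7.062% × 500.0 = 35.31 lb
  BaO: 6.379% × 500.0 = 31.90 lb
  Na2O: 12.80% × 500.0 = 64.00 lb
  SiO2: 44.40% × 500.0 = 222.0 lb
A balance pass over the oxides, working from each reported weight, against the basis in use (every target is met by its sum modulo rounding of the values):
  Al2O3: 300.2·0.1945 + 79.55·0.6533 = 110.4 lb (target 110.4 lb)
  SrO: 51.68·0.7052 = 36.44 lb (target 36.44 lb)
  ZrO2: 52.72·0.6698 = 35.31 lb (target 35.31 lb)
  BaO: 41.33·0.7718 = 31.90 lb (target 31.90 lb)
  Na2O: 53.04·0.5802 + 300.2·0.1107 = 64.01 lb (target 64.00 lb)
  SiO2: 300.2·0.6818 + 52.72·0.3292 = 222.0 lb (target 222.0 lb)
The glass-mass cross-check: Σ batch − LOI loss = 500.1 lb (the targets, summed, come to 500.0 lb; versus the stated basis of 500.0 lb — differing by rounding only).
Batch grand total — Σ batch = 578.5 lb; LOI loss = Σ batch·LOI = 78.47 lb; yield, glass over the total, = 86.44%.

Batch per 500.0 lb enamel:
  Dense soda ash: 53.04 lb
  SrCO3: 51.68 lb
  Witherite: 41.33 lb
  Albite: 300.2 lb
  ZrSiO4: 52.72 lb
  Gibbsite: 79.55 lb
Total batch = 578.5 lb; LOI loss = 78.47 lb; yield = 86.44%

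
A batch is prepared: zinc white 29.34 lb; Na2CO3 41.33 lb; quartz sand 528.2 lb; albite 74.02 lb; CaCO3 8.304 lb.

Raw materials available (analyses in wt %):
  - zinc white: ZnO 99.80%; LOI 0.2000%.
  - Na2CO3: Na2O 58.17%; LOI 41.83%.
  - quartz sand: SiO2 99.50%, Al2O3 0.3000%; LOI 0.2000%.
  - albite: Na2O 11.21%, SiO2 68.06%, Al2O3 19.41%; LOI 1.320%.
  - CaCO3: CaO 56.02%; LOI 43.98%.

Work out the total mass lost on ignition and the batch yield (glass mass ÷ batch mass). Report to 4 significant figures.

LOI loss = 23.03 lb; glass = 658.2 lb; yield = 96.62%

All internal work keeps full float precision end to end — in-progress results are displayed (rounded to four significant figures) on the page; a single rounding produces each reported value — the derived quantities, which include the five compositions, LOI, yield, totals, glass mass, are carried at exact precision, as quoted within either problem or answer, from the batch weights for 658.2 lb of glass.
Each material's LOI contribution:
  zinc white: 29.34 × 0.002000 = 0.05868 lb
  Na2CO3: 41.33 × 0.4183 = 17.29 lb
  quartz sand: 528.2 × 0.002000 = 1.056 lb
  albite: 74.02 × 0.01320 = 0.9771 lb
  CaCO3: 8.304 × 0.4398 = 3.652 lb
Total LOI = 23.03 lb
Glass = batch − LOI = 681.2 − 23.03 = 658.2 lb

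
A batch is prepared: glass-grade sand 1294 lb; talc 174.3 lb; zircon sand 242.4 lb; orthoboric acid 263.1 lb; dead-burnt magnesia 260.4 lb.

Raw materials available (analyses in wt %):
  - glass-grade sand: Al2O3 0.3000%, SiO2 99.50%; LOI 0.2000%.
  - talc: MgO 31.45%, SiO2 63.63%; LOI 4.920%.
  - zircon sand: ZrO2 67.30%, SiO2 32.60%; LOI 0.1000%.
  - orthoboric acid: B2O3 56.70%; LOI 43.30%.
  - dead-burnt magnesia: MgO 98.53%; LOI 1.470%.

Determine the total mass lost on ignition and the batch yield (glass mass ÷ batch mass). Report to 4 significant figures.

LOI loss = 129.2 lb; glass = 2105 lb; yield = 94.22%

Exact precision is carried through every step; the intermediate values are printed, with 4-significant-digit rounding, on the page. Each reported value is rounded a single time; all derived quantities are rebuilt from the weighed amounts at 2105 lb of glass in exact precision (totals, yield, glass mass, five oxide percentages, LOI) as set out in either problem or answer.
LOI of each material in turn:
  glass-grade sand: 1294 × 0.002000 = 2.588 lb
  talc: 174.3 × 0.04920 = 8.576 lb
  zircon sand: 242.4 × 0.001000 = 0.2424 lb
  orthoboric acid: 263.1 × 0.4330 = 113.9 lb
  dead-burnt magnesia: 260.4 × 0.01470 = 3.828 lb
Total LOI = 129.2 lb
Glass = batch − LOI = 2234 − 129.2 = 2105 lb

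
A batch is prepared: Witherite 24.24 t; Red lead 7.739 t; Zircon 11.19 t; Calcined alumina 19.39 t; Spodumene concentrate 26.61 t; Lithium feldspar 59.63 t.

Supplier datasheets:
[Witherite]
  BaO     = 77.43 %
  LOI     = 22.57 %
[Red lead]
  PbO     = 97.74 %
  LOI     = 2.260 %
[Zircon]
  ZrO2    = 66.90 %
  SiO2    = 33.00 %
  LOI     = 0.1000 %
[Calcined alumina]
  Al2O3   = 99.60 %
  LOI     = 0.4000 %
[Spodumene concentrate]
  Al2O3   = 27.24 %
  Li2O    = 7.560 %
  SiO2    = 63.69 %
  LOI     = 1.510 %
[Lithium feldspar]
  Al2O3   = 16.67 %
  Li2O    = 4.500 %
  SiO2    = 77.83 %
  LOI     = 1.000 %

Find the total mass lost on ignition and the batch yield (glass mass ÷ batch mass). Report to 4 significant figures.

The intermediate values are displayed rounded to four significant figures when written out. All arithmetic holds exact precision end to end. A single rounding produces each reported figure; all derived quantities (the yield, totals, net glass mass, six oxide percentages, ignition loss) are carried at full float precision from the batch weights at 142.1 t of glass as given in either problem or answer.
Ignition loss by material:
  Witherite: 24.24 × 0.2257 = 5.471 t
  Red lead: 7.739 × 0.02260 = 0.1749 t
  Zircon: 11.19 × 0.001000 = 0.01119 t
  Calcined alumina: 19.39 × 0.004000 = 0.07756 t
  Spodumene concentrate: 26.61 × 0.01510 = 0.4018 t
  Lithium feldspar: 59.63 × 0.01000 = 0.5963 t
Total LOI = 6.733 t
Glass = batch − LOI = 148.8 − 6.733 = 142.1 t

LOI loss = 6.733 t; glass = 142.1 t; yield = 95.48%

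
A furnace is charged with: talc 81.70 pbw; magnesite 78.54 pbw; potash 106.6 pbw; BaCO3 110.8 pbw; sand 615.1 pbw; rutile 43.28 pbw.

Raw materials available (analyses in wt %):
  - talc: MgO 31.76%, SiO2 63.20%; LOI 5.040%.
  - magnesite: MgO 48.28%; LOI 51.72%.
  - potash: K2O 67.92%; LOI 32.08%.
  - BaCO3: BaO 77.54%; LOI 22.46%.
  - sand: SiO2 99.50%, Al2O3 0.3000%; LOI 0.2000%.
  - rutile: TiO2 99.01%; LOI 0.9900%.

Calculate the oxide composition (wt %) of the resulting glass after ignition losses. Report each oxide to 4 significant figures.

Glass mass = 930.5 pbw (batch 1036 − LOI 105.5).
Composition: MgO 6.863%, TiO2 4.605%, SiO2 71.32%, Al2O3 0.1983%, BaO 9.233%, K2O 7.781%

Mid-chain values are shown rounded off to 4 significant digits in the working — every computation holds full precision at every stage; every reported figure takes a single rounding. All derived quantities (glass mass, the six compositions, ignition loss, yield, totals) are carried at exact precision using the weight values at 930.5 pbw of glass precisely as stated by the problem or answer text.
Oxide-by-oxide delivered mass:
  MgO: 81.70·0.3176 + 78.54·0.4828 = 63.87 pbw
  TiO2: 43.28·0.9901 = 42.85 pbw
  SiO2: 81.70·0.6320 + 615.1·0.9950 = 663.7 pbw
  Al2O3: 615.1·0.003000 = 1.845 pbw
  BaO: 110.8·0.7754 = 85.91 pbw
  K2O: 106.6·0.6792 = 72.40 pbw
LOI: 81.70·0.05040 + 78.54·0.5172 + 106.6·0.3208 + 110.8·0.2246 + 615.1·0.002000 + 43.28·0.009900 = 105.5 pbw
Resulting glass, batch − LOI: 1036 − 105.5 = 930.5 pbw (= the summed oxide contributions)
each oxide over glass, ×100, is wt %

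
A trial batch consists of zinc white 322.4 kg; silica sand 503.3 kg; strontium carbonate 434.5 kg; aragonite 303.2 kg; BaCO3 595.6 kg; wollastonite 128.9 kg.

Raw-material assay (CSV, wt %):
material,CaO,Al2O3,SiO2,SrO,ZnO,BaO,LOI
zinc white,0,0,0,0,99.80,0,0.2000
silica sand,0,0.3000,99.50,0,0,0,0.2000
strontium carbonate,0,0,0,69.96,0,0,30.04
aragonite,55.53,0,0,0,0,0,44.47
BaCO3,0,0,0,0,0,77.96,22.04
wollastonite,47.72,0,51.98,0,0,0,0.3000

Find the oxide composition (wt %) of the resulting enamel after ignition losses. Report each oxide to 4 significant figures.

Glass mass = 1889 kg (batch 2288 − LOI 398.7).
Composition: CaO 12.17%, Al2O3 0.07992%, SiO2 30.05%, SrO 16.09%, ZnO 17.03%, BaO 24.58%

Values along the way are printed, with 4-significant-digit rounding, in the printout — all arithmetic runs at full precision all the way through — every reported result is rounded just once; derived quantities, including the six compositions, totals, glass mass, yield, ignition loss, are re-derived starting from the weights for 1889 kg of glass in full float precision, exactly as printed in question or answer.
What the batch supplies per oxide:
  CaO: 303.2·0.5553 + 128.9·0.4772 = 229.9 kg
  Al2O3: 503.3·0.003000 = 1.510 kg
  SiO2: 503.3·0.9950 + 128.9·0.5198 = 567.8 kg
  SrO: 434.5·0.6996 = 304.0 kg
  ZnO: 322.4·0.9980 = 321.8 kg
  BaO: 595.6·0.7796 = 464.3 kg
LOI: 322.4·0.002000 + 503.3·0.002000 + 434.5·0.3004 + 303.2·0.4447 + 595.6·0.2204 + 128.9·0.003000 = 398.7 kg
Glass mass = batch − LOI = 2288 − 398.7 = 1889 kg (equal to the oxide-mass sum)
wt % = 100 × oxide mass / glass mass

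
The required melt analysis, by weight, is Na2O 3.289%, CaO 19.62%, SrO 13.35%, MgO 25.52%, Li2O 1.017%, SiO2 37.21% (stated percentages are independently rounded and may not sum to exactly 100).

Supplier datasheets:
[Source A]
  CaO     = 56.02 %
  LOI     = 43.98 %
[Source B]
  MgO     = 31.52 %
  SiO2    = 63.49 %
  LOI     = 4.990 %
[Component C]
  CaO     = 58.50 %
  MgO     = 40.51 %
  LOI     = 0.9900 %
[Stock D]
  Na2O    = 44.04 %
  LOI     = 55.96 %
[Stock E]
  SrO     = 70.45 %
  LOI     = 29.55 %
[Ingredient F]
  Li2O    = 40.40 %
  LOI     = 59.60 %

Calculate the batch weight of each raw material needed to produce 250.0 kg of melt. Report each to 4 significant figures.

Batch per 250.0 kg melt:
  Source A: 42.14 kg
  Source B: 146.5 kg
  Component C: 43.49 kg
  Stock D: 18.67 kg
  Stock E: 47.37 kg
  Ingredient F: 6.293 kg
Total batch = 304.5 kg; LOI loss = 54.47 kg; yield = 82.11%

The intermediate values appear rounded off to 4 significant digits between the steps; every computation maintains full float precision throughout. Each reported value takes exactly one rounding — the derived quantities (the yield, totals, ignition loss, glass mass, the six compositions) are carried from the weighed amounts at 250.0 kg of glass in full precision, as written in the problem or answer text.
Oxide mass targets, per 250.0 kg melt:
  Na2O: 3.289% × 250.0 = 8.222 kg
  CaO: 19.62% × 250.0 = 49.05 kg
  SrO: 13.35% × 250.0 = 33.38 kg
  MgO: 25.52% × 250.0 = 63.80 kg
  Li2O: 1.017% × 250.0 = 2.542 kg
  SiO2: 37.21% × 250.0 = 93.02 kg
Oxide-by-oxide audit working from each reported weight, relative to the basis at hand (every target is met by its sum inside rounding margins):
  Na2O: 18.67·0.4404 = 8.222 kg (target 8.222 kg)
  CaO: 42.14·0.5602 + 43.49·0.5850 = 49.05 kg (target 49.05 kg)
  SrO: 47.37·0.7045 = 33.37 kg (target 33.38 kg)
  MgO: 146.5·0.3152 + 43.49·0.4051 = 63.79 kg (target 63.80 kg)
  Li2O: 6.293·0.4040 = 2.542 kg (target 2.542 kg)
  SiO2: 146.5·0.6349 = 93.01 kg (target 93.02 kg)
Glass-mass bookkeeping: whole batch net of LOI = 250.0 kg (targets for the oxides total 250.0 kg; the stated basis being 250.0 kg — differing by rounding only).
Batch total: Σ batch = 304.5 kg; Σ batch·LOI gives LOI loss = 54.47 kg; yield, glass over the total, = 82.11%.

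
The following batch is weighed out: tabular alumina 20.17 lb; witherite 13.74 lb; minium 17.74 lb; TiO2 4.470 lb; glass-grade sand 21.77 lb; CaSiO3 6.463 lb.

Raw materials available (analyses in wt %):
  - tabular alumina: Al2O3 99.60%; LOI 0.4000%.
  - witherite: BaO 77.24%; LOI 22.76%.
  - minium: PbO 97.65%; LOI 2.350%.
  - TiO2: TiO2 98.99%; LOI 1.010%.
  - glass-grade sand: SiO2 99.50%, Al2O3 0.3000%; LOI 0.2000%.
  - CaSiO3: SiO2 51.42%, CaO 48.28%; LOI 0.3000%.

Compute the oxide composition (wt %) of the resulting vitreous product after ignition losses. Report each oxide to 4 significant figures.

Exact precision is held at each step — values along the way are displayed rounded to 4 significant digits; each reported number is rounded once only. Derived quantities, including six oxide percentages, glass mass, the yield, LOI, the totals, are re-derived starting from the weights at 80.62 lb of glass in full precision, as they appear in the problem or answer text.
Delivered oxide masses:
  TiO2: 4.470·0.9899 = 4.425 lb
  SiO2: 21.77·0.9950 + 6.463·0.5142 = 24.98 lb
  CaO: 6.463·0.4828 = 3.120 lb
  PbO: 17.74·0.9765 = 17.32 lb
  Al2O3: 20.17·0.9960 + 21.77·0.003000 = 20.15 lb
  BaO: 13.74·0.7724 = 10.61 lb
LOI: 20.17·0.004000 + 13.74·0.2276 + 17.74·0.02350 + 4.470·0.01010 + 21.77·0.002000 + 6.463·0.003000 = 3.733 lb
Glass mass = batch − LOI = 84.35 − 3.733 = 80.62 lb (consistent with Σ oxide mass)
percent by weight: oxide/glass ×100

Glass mass = 80.62 lb (batch 84.35 − LOI 3.733).
Composition: TiO2 5.489%, SiO2 30.99%, CaO 3.870%, PbO 21.49%, Al2O3 25.00%, BaO 13.16%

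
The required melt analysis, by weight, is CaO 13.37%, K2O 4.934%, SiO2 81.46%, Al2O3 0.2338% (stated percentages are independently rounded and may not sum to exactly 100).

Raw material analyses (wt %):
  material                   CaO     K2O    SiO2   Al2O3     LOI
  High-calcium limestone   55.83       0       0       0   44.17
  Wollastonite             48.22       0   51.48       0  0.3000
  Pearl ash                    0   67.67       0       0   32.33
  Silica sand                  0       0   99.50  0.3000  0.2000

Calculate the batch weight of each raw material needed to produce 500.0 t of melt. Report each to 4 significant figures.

All arithmetic maintains exact precision from start to finish; intermediates appear, with 4-significant-figure rounding, between the steps; a single rounding completes every reported figure — derived quantities, including LOI, the four compositions, glass mass, yield, the totals, are recomputed from the batch weights for 500.0 t of glass in full float precision, exactly as shown in the problem or answer text.
Oxide mass targets, per 500.0 t melt:
  CaO: 13.37% × 500.0 = 66.85 t
  K2O: 4.934% × 500.0 = 24.67 t
  SiO2: 81.46% × 500.0 = 407.3 t
  Al2O3: 0.2338% × 500.0 = 1.169 t
Checking each oxide sum using the reported weights, for the quoted basis mass (target by target, the sums agree given rounding of the digits):
  CaO: 86.89·0.5583 + 38.04·0.4822 = 66.85 t (target 66.85 t)
  K2O: 36.46·0.6767 = 24.67 t (target 24.67 t)
  SiO2: 38.04·0.5148 + 389.7·0.9950 = 407.3 t (target 407.3 t)
  Al2O3: 389.7·0.003000 = 1.169 t (target 1.169 t)
Glass mass check: batch total minus LOI = 500.0 t (the targets, summed, come to 500.0 t; with the basis standing at 500.0 t — gaps are rounding artifacts).
Adding the batch up: Σ batch = 551.1 t; Σ batch·LOI gives LOI loss = 51.06 t; yield = glass ÷ total batch = 90.73%.

Batch per 500.0 t melt:
  High-calcium limestone: 86.89 t
  Wollastonite: 38.04 t
  Pearl ash: 36.46 t
  Silica sand: 389.7 t
Total batch = 551.1 t; LOI loss = 51.06 t; yield = 90.73%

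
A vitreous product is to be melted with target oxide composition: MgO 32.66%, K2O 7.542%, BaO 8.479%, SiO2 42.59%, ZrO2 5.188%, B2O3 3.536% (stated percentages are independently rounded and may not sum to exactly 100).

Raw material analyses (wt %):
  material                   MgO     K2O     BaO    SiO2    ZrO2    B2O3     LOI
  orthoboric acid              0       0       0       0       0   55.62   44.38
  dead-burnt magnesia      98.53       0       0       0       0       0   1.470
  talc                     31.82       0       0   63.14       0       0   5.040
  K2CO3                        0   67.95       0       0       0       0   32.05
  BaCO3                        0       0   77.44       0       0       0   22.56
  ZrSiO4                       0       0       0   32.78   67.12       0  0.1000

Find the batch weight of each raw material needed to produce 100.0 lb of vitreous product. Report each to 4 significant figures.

Batch per 100.0 lb vitreous product:
  orthoboric acid: 6.357 lb
  dead-burnt magnesia: 12.66 lb
  talc: 63.44 lb
  K2CO3: 11.10 lb
  BaCO3: 10.95 lb
  ZrSiO4: 7.729 lb
Total batch = 112.2 lb; LOI loss = 12.24 lb; yield = 89.09%

The intermediate values appear, rounded to four significant figures, in the printout. All arithmetic carries exact precision in all steps — each reported value is rounded only once. All derived quantities (net glass mass, the yield, the totals, LOI, the six compositions) are recomputed starting from the weights per 100.0 lb of glass at full float precision, as written in the problem or answer text.
The oxide mass targets at 100.0 lb vitreous product:
  MgO: 32.66% × 100.0 = 32.66 lb
  K2O: 7.542% × 100.0 = 7.542 lb
  BaO: 8.479% × 100.0 = 8.479 lb
  SiO2: 42.59% × 100.0 = 42.59 lb
  ZrO2: 5.188% × 100.0 = 5.188 lb
  B2O3: 3.536% × 100.0 = 3.536 lb
Checking each oxide sum from the weights as reported, per the basis as stated (summed amounts equal target values within answer rounding):
  MgO: 12.66·0.9853 + 63.44·0.3182 = 32.66 lb (target 32.66 lb)
  K2O: 11.10·0.6795 = 7.542 lb (target 7.542 lb)
  BaO: 10.95·0.7744 = 8.480 lb (target 8.479 lb)
  SiO2: 63.44·0.6314 + 7.729·0.3278 = 42.59 lb (target 42.59 lb)
  ZrO2: 7.729·0.6712 = 5.188 lb (target 5.188 lb)
  B2O3: 6.357·0.5562 = 3.536 lb (target 3.536 lb)
Consistency of the glass mass: total charge less LOI = 100.0 lb (the Σ of target masses is 100.0 lb; with the basis standing at 100.0 lb — gaps are rounding artifacts).
Total batch = Σ batch = 112.2 lb; loss to ignition Σ batch·LOI = 12.24 lb; glass ÷ batch gives a yield of 89.09%.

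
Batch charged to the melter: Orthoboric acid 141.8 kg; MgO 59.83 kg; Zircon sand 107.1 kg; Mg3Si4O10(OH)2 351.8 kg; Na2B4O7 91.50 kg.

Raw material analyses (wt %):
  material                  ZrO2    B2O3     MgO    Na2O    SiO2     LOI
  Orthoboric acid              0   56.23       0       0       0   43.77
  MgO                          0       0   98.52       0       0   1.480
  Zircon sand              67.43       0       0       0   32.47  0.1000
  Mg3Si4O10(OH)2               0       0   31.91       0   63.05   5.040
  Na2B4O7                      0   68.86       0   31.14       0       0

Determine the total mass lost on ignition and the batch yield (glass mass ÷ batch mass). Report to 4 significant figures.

LOI loss = 80.79 kg; glass = 671.2 kg; yield = 89.26%

The working math maintains exact precision through the solve — intermediates appear rounded off to 4 significant digits in the working — a single rounding yields every reported figure — derived quantities are recomputed from the batch weights per 671.2 kg of glass at full precision (five oxide percentages, totals, yield, ignition loss, glass mass) exactly as printed in the problem or answer text.
Loss on ignition, line by line:
  Orthoboric acid: 141.8 × 0.4377 = 62.07 kg
  MgO: 59.83 × 0.01480 = 0.8855 kg
  Zircon sand: 107.1 × 0.001000 = 0.1071 kg
  Mg3Si4O10(OH)2: 351.8 × 0.05040 = 17.73 kg
  Na2B4O7: 91.50 × 0 = 0 kg
Total LOI = 80.79 kg
Glass = batch − LOI = 752.0 − 80.79 = 671.2 kg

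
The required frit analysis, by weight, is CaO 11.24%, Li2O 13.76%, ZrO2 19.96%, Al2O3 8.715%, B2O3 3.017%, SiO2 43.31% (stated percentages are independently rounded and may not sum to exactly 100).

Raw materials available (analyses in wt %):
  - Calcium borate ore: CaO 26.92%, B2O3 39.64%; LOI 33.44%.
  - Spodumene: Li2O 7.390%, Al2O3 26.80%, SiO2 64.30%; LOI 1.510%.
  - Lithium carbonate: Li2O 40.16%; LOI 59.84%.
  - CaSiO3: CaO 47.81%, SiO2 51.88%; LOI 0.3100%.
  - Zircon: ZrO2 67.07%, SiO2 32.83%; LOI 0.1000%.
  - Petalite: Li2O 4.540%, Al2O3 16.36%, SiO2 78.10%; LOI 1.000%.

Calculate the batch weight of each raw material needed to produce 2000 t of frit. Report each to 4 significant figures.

Batch per 2000 t frit:
  Calcium borate ore: 152.2 t
  Spodumene: 566.9 t
  Lithium carbonate: 565.5 t
  CaSiO3: 384.5 t
  Zircon: 595.2 t
  Petalite: 136.8 t
Total batch = 2401 t; LOI loss = 401.0 t; yield = 83.30%

The whole derivation runs at exact precision at each step; in-progress results are rounded off to 4 significant digits when quoted; each reported number sees exactly one rounding. The derived quantities, which include glass mass, yield, six oxide percentages, ignition loss, totals, are carried at full float precision, as quoted within the question or the answer, from the weighed amounts on 2000 t of glass.
The oxide mass targets at 2000 t frit:
  CaO: 11.24% × 2000 = 224.8 t
  Li2O: 13.76% × 2000 = 275.2 t
  ZrO2: 19.96% × 2000 = 399.2 t
  Al2O3: 8.715% × 2000 = 174.3 t
  B2O3: 3.017% × 2000 = 60.34 t
  SiO2: 43.31% × 2000 = 866.2 t
Oxide-by-oxide audit on the weights just shown, under the basis named above (sums match the target masses exact up to rounding of places):
  CaO: 152.2·0.2692 + 384.5·0.4781 = 224.8 t (target 224.8 t)
  Li2O: 566.9·0.07390 + 565.5·0.4016 + 136.8·0.04540 = 275.2 t (target 275.2 t)
  ZrO2: 595.2·0.6707 = 399.2 t (target 399.2 t)
  Al2O3: 566.9·0.2680 + 136.8·0.1636 = 174.3 t (target 174.3 t)
  B2O3: 152.2·0.3964 = 60.33 t (target 60.34 t)
  SiO2: 566.9·0.6430 + 384.5·0.5188 + 595.2·0.3283 + 136.8·0.7810 = 866.2 t (target 866.2 t)
Glass-mass sanity pass: net batch after ignition = 2000 t (the targets, summed, come to 2000 t; basis as stated: 2000 t — gaps are rounding artifacts).
Adding the batch up: Σ batch = 2401 t; ignition loss, Σ(batch × LOI) = 401.0 t; yield, glass over the total, = 83.30%.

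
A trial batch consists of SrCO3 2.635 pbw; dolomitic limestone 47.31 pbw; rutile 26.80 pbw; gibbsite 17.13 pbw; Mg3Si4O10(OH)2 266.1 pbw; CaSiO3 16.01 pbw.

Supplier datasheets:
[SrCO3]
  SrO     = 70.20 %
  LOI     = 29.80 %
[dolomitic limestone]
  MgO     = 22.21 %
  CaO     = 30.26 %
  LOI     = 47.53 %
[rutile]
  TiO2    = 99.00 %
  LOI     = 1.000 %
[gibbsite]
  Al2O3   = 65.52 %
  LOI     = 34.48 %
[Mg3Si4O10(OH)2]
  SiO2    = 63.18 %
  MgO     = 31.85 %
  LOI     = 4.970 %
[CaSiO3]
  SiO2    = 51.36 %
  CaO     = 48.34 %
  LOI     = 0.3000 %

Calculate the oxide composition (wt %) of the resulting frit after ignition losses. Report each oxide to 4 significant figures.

All internal work carries full precision in all steps; the intermediate values are printed (rounded to 4 significant digits) alongside each step. A single rounding completes each reported value; all derived quantities (the totals, ignition loss, the six compositions, net glass mass, the yield) are carried using the weight values per 333.3 pbw of glass in full precision, precisely as stated by the question or the answer.
What the batch supplies per oxide:
  SiO2: 266.1·0.6318 + 16.01·0.5136 = 176.3 pbw
  TiO2: 26.80·0.9900 = 26.53 pbw
  MgO: 47.31·0.2221 + 266.1·0.3185 = 95.26 pbw
  Al2O3: 17.13·0.6552 = 11.22 pbw
  CaO: 47.31·0.3026 + 16.01·0.4834 = 22.06 pbw
  SrO: 2.635·0.7020 = 1.850 pbw
LOI: 2.635·0.2980 + 47.31·0.4753 + 26.80·0.01000 + 17.13·0.3448 + 266.1·0.04970 + 16.01·0.003000 = 42.72 pbw
The glass mass, total less LOI, = 376.0 − 42.72 = 333.3 pbw (matching Σ of the oxides)
percent share: oxide ÷ glass, ×100

Glass mass = 333.3 pbw (batch 376.0 − LOI 42.72).
Composition: SiO2 52.91%, TiO2 7.961%, MgO 28.58%, Al2O3 3.368%, CaO 6.618%, SrO 0.5550%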